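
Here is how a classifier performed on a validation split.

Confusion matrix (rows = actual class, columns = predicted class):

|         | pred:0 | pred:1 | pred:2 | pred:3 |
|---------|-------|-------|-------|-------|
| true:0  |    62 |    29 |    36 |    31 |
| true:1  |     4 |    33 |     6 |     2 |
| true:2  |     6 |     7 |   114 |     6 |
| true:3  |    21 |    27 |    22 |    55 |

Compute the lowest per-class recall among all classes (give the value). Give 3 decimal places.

Per-class recall (TP/(TP+FN)):
  0: TP=62, FN=29+36+31=96 → 62/158 = 0.3924
  1: TP=33, FN=4+6+2=12 → 33/45 = 0.7333
  2: TP=114, FN=6+7+6=19 → 114/133 = 0.8571
  3: TP=55, FN=21+27+22=70 → 55/125 = 0.4400
Lowest is class '0' with recall = 0.392.

0.392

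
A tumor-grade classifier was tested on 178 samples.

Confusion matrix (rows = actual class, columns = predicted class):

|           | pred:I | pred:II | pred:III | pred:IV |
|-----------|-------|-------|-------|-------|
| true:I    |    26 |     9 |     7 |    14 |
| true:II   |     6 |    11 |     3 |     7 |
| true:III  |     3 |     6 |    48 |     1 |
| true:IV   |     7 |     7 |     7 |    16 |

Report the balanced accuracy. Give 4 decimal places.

0.5329

Balanced accuracy = mean of per-class recall.
  I: recall = 26/56 = 0.46429
  II: recall = 11/27 = 0.40741
  III: recall = 48/58 = 0.82759
  IV: recall = 16/37 = 0.43243
Mean = (0.46429 + 0.40741 + 0.82759 + 0.43243) / 4 = 0.5329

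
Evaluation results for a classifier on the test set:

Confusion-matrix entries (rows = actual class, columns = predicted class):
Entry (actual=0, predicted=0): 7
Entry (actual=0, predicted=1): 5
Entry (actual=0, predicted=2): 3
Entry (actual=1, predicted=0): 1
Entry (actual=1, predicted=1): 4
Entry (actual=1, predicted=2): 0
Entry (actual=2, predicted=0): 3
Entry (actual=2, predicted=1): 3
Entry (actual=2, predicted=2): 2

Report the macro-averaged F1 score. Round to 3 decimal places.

0.439

Per-class F1 score (2·TP/(2·TP+FP+FN)):
  0: TP=7, FP=1+3=4, FN=5+3=8 → 14/26 = 0.5385
  1: TP=4, FP=5+3=8, FN=1+0=1 → 8/17 = 0.4706
  2: TP=2, FP=3+0=3, FN=3+3=6 → 4/13 = 0.3077
Macro-F1 score = mean = (0.5385 + 0.4706 + 0.3077) / 3 = 0.439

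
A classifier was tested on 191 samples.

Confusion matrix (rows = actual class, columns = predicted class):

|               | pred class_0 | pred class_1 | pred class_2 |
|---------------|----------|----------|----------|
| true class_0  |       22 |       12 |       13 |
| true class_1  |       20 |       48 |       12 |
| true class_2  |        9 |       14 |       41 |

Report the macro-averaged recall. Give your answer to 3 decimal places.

Per-class recall (TP/(TP+FN)):
  class_0: TP=22, FN=12+13=25 → 22/47 = 0.4681
  class_1: TP=48, FN=20+12=32 → 48/80 = 0.6000
  class_2: TP=41, FN=9+14=23 → 41/64 = 0.6406
Macro-recall = mean = (0.4681 + 0.6000 + 0.6406) / 3 = 0.570

0.570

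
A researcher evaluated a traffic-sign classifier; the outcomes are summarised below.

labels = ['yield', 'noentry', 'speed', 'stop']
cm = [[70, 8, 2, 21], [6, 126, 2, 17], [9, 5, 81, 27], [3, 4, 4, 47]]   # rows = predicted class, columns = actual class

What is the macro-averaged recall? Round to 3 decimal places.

0.752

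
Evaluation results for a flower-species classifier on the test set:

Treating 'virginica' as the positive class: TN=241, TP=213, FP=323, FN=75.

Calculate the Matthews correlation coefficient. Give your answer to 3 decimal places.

0.163

MCC = (TP·TN − FP·FN) / √((TP+FP)(TP+FN)(TN+FP)(TN+FN))
Numerator = 213·241 − 323·75 = 27108
Denominator = √(536·288·564·316) = √27512082432 = 165867.6654
MCC = 27108 / 165867.6654 = 0.163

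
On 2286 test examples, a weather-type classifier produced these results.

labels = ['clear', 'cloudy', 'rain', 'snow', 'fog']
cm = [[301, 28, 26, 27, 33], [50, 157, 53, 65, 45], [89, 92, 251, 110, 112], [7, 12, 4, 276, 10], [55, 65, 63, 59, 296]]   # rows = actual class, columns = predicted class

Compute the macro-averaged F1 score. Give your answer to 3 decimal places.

Per-class F1 score (2·TP/(2·TP+FP+FN)):
  clear: TP=301, FP=50+89+7+55=201, FN=28+26+27+33=114 → 602/917 = 0.6565
  cloudy: TP=157, FP=28+92+12+65=197, FN=50+53+65+45=213 → 314/724 = 0.4337
  rain: TP=251, FP=26+53+4+63=146, FN=89+92+110+112=403 → 502/1051 = 0.4776
  snow: TP=276, FP=27+65+110+59=261, FN=7+12+4+10=33 → 552/846 = 0.6525
  fog: TP=296, FP=33+45+112+10=200, FN=55+65+63+59=242 → 592/1034 = 0.5725
Macro-F1 score = mean = (0.6565 + 0.4337 + 0.4776 + 0.6525 + 0.5725) / 5 = 0.559

0.559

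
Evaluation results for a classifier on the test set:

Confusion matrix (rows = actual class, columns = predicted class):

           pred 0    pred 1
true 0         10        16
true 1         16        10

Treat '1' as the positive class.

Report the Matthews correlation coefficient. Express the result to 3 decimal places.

-0.231

MCC = (TP·TN − FP·FN) / √((TP+FP)(TP+FN)(TN+FP)(TN+FN))
Numerator = 10·10 − 16·16 = -156
Denominator = √(26·26·26·26) = √456976 = 676.0000
MCC = -156 / 676.0000 = -0.231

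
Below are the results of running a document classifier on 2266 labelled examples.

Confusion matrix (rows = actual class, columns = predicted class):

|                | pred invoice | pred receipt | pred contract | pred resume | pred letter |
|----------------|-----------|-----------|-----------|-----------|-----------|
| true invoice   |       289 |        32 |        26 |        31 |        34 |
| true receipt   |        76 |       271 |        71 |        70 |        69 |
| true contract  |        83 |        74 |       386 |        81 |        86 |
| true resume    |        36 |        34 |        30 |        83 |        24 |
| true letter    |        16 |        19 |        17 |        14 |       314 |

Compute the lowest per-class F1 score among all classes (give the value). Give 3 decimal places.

Per-class F1 score (2·TP/(2·TP+FP+FN)):
  invoice: TP=289, FP=76+83+36+16=211, FN=32+26+31+34=123 → 578/912 = 0.6338
  receipt: TP=271, FP=32+74+34+19=159, FN=76+71+70+69=286 → 542/987 = 0.5491
  contract: TP=386, FP=26+71+30+17=144, FN=83+74+81+86=324 → 772/1240 = 0.6226
  resume: TP=83, FP=31+70+81+14=196, FN=36+34+30+24=124 → 166/486 = 0.3416
  letter: TP=314, FP=34+69+86+24=213, FN=16+19+17+14=66 → 628/907 = 0.6924
Lowest is class 'resume' with F1 score = 0.342.

0.342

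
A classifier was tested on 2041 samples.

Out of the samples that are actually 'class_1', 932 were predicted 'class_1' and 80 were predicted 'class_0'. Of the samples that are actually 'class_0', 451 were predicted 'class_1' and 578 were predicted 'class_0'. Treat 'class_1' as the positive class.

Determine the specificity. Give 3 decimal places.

0.562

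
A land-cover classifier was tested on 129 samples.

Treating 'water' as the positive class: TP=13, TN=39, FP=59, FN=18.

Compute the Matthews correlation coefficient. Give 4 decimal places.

-0.1572

MCC = (TP·TN − FP·FN) / √((TP+FP)(TP+FN)(TN+FP)(TN+FN))
Numerator = 13·39 − 59·18 = -555
Denominator = √(72·31·98·57) = √12467952 = 3530.9987
MCC = -555 / 3530.9987 = -0.1572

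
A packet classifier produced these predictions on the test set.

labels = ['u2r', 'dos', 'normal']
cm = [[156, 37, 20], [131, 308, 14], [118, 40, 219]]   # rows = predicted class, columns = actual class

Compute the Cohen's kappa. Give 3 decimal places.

Observed agreement pₒ = trace/N = 683/1043 = 0.6548
Expected agreement pₑ = Σ (rowᵢ·colᵢ)/N² = (405·213 + 385·453 + 253·377)/1043² = 0.3273
κ = (pₒ − pₑ)/(1 − pₑ) = (0.6548 − 0.3273)/(1 − 0.3273) = 0.487

0.487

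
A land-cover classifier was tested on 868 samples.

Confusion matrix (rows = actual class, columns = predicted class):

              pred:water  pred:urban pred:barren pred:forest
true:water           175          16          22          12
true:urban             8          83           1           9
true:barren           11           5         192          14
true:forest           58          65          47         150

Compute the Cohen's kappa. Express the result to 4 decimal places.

Observed agreement pₒ = trace/N = 600/868 = 0.69124
Expected agreement pₑ = Σ (rowᵢ·colᵢ)/N² = (225·252 + 101·169 + 222·262 + 320·185)/868² = 0.25369
κ = (pₒ − pₑ)/(1 − pₑ) = (0.69124 − 0.25369)/(1 − 0.25369) = 0.5863

0.5863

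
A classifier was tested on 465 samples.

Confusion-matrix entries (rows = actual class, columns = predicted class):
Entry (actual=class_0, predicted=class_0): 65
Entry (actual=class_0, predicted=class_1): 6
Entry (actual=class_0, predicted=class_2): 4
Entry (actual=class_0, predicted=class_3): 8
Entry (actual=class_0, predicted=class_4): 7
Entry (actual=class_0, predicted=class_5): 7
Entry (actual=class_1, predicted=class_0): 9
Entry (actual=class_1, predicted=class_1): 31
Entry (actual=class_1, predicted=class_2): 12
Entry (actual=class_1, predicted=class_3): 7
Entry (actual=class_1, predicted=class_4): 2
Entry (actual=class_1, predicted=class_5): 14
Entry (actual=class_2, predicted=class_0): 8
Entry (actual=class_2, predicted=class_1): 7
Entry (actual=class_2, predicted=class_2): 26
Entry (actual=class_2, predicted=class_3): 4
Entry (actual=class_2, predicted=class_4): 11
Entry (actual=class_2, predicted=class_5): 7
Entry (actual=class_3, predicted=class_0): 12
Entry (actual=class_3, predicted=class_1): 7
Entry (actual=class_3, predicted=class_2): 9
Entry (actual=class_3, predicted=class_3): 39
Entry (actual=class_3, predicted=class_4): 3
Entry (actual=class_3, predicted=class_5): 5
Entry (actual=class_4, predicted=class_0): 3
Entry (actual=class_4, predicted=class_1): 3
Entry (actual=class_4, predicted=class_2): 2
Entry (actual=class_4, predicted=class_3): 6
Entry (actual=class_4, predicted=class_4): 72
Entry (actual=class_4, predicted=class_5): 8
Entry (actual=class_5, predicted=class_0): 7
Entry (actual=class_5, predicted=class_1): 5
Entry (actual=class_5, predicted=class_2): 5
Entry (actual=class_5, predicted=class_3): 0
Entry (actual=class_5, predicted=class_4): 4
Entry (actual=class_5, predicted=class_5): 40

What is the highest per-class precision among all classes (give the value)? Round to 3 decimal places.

0.727

Per-class precision (TP/(TP+FP)):
  class_0: TP=65, FP=9+8+12+3+7=39 → 65/104 = 0.6250
  class_1: TP=31, FP=6+7+7+3+5=28 → 31/59 = 0.5254
  class_2: TP=26, FP=4+12+9+2+5=32 → 26/58 = 0.4483
  class_3: TP=39, FP=8+7+4+6+0=25 → 39/64 = 0.6094
  class_4: TP=72, FP=7+2+11+3+4=27 → 72/99 = 0.7273
  class_5: TP=40, FP=7+14+7+5+8=41 → 40/81 = 0.4938
Highest is class 'class_4' with precision = 0.727.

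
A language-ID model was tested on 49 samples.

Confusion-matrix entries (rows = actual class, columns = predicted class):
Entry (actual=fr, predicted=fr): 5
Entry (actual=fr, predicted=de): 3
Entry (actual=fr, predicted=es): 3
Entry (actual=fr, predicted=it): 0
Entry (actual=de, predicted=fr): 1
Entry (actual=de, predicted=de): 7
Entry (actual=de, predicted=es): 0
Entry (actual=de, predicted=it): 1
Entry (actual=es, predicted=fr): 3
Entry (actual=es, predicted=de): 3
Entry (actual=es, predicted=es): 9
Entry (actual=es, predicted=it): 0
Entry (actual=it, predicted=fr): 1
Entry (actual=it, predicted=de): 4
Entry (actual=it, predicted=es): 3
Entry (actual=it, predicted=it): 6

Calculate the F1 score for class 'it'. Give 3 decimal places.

0.571

Take TP from the diagonal, FP from the rest of the 'it' prediction marginal, FN from the rest of the 'it' actual marginal.
F1 score = 2·TP/(2·TP+FP+FN).
it: TP=6, FP=0+1+0=1, FN=1+4+3=8 → 12/21 = 0.5714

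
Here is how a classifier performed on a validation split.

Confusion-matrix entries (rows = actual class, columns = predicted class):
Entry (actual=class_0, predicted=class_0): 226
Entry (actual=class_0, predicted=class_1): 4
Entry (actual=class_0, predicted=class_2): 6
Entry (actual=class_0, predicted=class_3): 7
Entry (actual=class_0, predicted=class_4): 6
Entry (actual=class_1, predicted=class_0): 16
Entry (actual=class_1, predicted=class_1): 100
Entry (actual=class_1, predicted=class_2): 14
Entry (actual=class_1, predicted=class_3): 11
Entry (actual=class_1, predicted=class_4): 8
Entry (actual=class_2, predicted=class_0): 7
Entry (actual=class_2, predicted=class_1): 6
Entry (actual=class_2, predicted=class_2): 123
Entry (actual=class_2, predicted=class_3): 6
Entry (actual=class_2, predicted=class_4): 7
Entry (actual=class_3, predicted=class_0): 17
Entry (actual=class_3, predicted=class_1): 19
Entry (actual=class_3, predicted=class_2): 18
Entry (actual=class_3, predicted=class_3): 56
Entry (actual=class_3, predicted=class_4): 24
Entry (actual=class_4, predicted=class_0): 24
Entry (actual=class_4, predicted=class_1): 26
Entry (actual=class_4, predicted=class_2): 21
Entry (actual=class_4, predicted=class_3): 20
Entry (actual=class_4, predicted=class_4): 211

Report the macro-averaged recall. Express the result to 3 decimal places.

0.704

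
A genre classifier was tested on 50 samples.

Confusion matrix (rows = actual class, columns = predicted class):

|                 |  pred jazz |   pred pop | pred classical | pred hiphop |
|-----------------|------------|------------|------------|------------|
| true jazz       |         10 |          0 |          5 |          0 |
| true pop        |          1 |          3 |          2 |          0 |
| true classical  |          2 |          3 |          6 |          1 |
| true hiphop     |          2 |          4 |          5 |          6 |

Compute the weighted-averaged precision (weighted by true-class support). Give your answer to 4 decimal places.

0.6074

Per-class precision (TP/(TP+FP)):
  jazz: TP=10, FP=1+2+2=5 → 10/15 = 0.66667
  pop: TP=3, FP=0+3+4=7 → 3/10 = 0.30000
  classical: TP=6, FP=5+2+5=12 → 6/18 = 0.33333
  hiphop: TP=6, FP=0+0+1=1 → 6/7 = 0.85714
Weighted-precision = Σ (supportᵢ/N)·precisionᵢ with N=50: (15/50)·0.66667 + (6/50)·0.30000 + (12/50)·0.33333 + (17/50)·0.85714 = 0.6074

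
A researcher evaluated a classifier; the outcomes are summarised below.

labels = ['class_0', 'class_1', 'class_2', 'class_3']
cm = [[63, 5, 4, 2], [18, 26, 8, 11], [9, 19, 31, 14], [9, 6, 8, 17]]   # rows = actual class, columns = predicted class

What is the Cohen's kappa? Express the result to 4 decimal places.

Observed agreement pₒ = trace/N = 137/250 = 0.54800
Expected agreement pₑ = Σ (rowᵢ·colᵢ)/N² = (74·99 + 63·56 + 73·51 + 40·44)/250² = 0.26139
κ = (pₒ − pₑ)/(1 − pₑ) = (0.54800 − 0.26139)/(1 − 0.26139) = 0.3880

0.3880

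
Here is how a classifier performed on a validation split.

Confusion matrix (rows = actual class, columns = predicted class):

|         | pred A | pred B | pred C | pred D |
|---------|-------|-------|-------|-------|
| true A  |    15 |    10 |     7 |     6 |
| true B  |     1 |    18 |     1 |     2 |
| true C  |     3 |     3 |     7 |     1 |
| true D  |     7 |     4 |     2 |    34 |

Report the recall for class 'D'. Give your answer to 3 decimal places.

Treat 'D' as positive and all other classes as negative.
recall = TP/(TP+FN).
D: TP=34, FN=7+4+2=13 → 34/47 = 0.7234

0.723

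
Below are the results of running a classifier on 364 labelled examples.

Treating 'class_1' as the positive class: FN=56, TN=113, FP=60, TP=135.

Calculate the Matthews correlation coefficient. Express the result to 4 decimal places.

0.3605

MCC = (TP·TN − FP·FN) / √((TP+FP)(TP+FN)(TN+FP)(TN+FN))
Numerator = 135·113 − 60·56 = 11895
Denominator = √(195·191·173·169) = √1088932065 = 32998.9707
MCC = 11895 / 32998.9707 = 0.3605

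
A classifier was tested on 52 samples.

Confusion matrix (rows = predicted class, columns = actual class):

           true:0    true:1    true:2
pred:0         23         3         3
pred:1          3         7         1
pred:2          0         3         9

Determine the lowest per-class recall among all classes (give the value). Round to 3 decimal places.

0.538

Per-class recall (TP/(TP+FN)):
  0: TP=23, FN=3+0=3 → 23/26 = 0.8846
  1: TP=7, FN=3+3=6 → 7/13 = 0.5385
  2: TP=9, FN=3+1=4 → 9/13 = 0.6923
Lowest is class '1' with recall = 0.538.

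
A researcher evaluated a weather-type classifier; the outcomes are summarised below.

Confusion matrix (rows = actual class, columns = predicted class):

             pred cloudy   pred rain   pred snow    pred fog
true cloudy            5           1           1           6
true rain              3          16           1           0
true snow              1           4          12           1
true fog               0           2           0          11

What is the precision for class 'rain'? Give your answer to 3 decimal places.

One-vs-rest for 'rain': TP = diagonal; FP = other classes predicted 'rain'; FN = 'rain' predicted as other.
precision = TP/(TP+FP).
rain: TP=16, FP=1+4+2=7 → 16/23 = 0.6957

0.696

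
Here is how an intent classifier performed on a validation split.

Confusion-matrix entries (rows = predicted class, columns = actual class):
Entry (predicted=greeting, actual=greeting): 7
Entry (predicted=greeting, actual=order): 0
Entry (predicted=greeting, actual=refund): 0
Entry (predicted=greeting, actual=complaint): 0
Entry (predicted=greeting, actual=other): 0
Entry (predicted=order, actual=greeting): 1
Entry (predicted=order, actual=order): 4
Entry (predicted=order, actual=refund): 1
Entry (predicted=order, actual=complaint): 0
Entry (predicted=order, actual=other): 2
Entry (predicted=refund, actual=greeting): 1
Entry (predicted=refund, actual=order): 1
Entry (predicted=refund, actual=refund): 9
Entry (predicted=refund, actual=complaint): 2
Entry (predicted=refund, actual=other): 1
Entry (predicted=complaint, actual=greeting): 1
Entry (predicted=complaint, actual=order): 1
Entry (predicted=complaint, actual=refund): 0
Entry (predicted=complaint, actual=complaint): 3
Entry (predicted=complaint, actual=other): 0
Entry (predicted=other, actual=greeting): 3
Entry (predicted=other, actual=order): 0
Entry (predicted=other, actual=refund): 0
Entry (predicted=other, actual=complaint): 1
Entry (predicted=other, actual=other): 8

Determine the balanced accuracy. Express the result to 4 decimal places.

0.6665

Balanced accuracy = mean of per-class recall.
  greeting: recall = 7/13 = 0.53846
  order: recall = 4/6 = 0.66667
  refund: recall = 9/10 = 0.90000
  complaint: recall = 3/6 = 0.50000
  other: recall = 8/11 = 0.72727
Mean = (0.53846 + 0.66667 + 0.90000 + 0.50000 + 0.72727) / 5 = 0.6665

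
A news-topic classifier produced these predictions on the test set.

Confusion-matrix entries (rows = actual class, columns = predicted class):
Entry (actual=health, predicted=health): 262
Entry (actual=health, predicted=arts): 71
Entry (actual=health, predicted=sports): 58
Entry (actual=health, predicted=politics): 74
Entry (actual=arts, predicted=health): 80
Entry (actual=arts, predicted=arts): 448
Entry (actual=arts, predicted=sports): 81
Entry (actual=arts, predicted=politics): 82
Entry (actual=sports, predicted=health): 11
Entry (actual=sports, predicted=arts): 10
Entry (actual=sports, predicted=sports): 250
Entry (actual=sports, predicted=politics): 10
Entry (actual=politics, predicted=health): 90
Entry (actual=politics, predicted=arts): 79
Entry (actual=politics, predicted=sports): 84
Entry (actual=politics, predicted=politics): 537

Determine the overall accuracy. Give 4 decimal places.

Accuracy = trace / total = (262+448+250+537=1497) / 2227 = 1497/2227 = 0.6722

0.6722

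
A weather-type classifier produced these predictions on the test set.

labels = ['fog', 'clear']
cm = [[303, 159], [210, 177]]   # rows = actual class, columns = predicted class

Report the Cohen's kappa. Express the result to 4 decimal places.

0.1144

Observed agreement pₒ = trace/N = 480/849 = 0.56537
Expected agreement pₑ = Σ (rowᵢ·colᵢ)/N² = (462·513 + 387·336)/849² = 0.50921
κ = (pₒ − pₑ)/(1 − pₑ) = (0.56537 − 0.50921)/(1 − 0.50921) = 0.1144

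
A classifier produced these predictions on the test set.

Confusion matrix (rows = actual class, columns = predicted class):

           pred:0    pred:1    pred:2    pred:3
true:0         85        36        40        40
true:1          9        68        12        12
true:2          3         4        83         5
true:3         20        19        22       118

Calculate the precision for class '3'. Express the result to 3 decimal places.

Treat '3' as positive and all other classes as negative.
precision = TP/(TP+FP).
3: TP=118, FP=40+12+5=57 → 118/175 = 0.6743

0.674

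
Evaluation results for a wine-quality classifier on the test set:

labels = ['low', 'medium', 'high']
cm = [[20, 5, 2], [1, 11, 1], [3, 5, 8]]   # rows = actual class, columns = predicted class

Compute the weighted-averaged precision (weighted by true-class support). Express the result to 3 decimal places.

Per-class precision (TP/(TP+FP)):
  low: TP=20, FP=1+3=4 → 20/24 = 0.8333
  medium: TP=11, FP=5+5=10 → 11/21 = 0.5238
  high: TP=8, FP=2+1=3 → 8/11 = 0.7273
Weighted-precision = Σ (supportᵢ/N)·precisionᵢ with N=56: (27/56)·0.8333 + (13/56)·0.5238 + (16/56)·0.7273 = 0.731

0.731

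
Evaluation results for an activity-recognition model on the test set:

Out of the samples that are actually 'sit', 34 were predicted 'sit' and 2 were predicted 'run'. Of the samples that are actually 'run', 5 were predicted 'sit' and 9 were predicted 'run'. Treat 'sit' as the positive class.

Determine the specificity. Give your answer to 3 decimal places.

0.643

Specificity = TN/(TN+FP) = 9/(9+5) = 0.643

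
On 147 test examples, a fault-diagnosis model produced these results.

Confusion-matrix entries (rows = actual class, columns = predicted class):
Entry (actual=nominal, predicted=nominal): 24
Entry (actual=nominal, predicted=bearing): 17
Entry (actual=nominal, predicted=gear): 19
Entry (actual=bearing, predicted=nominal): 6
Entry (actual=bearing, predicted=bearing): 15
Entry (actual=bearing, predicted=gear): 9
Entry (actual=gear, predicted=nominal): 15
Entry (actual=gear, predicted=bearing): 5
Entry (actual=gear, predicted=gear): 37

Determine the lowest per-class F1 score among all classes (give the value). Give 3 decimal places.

Per-class F1 score (2·TP/(2·TP+FP+FN)):
  nominal: TP=24, FP=6+15=21, FN=17+19=36 → 48/105 = 0.4571
  bearing: TP=15, FP=17+5=22, FN=6+9=15 → 30/67 = 0.4478
  gear: TP=37, FP=19+9=28, FN=15+5=20 → 74/122 = 0.6066
Lowest is class 'bearing' with F1 score = 0.448.

0.448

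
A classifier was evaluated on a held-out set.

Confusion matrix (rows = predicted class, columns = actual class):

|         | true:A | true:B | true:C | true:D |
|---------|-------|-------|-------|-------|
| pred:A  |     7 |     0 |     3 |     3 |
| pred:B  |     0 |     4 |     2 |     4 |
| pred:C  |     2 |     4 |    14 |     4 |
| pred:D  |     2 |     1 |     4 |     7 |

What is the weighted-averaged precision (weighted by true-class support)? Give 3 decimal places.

Per-class precision (TP/(TP+FP)):
  A: TP=7, FP=0+3+3=6 → 7/13 = 0.5385
  B: TP=4, FP=0+2+4=6 → 4/10 = 0.4000
  C: TP=14, FP=2+4+4=10 → 14/24 = 0.5833
  D: TP=7, FP=2+1+4=7 → 7/14 = 0.5000
Weighted-precision = Σ (supportᵢ/N)·precisionᵢ with N=61: (11/61)·0.5385 + (9/61)·0.4000 + (23/61)·0.5833 + (18/61)·0.5000 = 0.524

0.524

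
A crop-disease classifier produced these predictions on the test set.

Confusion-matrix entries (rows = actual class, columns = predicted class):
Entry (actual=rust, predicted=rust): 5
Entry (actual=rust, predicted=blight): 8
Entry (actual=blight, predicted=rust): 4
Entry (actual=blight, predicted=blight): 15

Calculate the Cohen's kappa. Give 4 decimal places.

0.1830

Observed agreement pₒ = trace/N = 20/32 = 0.62500
Expected agreement pₑ = Σ (rowᵢ·colᵢ)/N² = (13·9 + 19·23)/32² = 0.54102
κ = (pₒ − pₑ)/(1 − pₑ) = (0.62500 − 0.54102)/(1 − 0.54102) = 0.1830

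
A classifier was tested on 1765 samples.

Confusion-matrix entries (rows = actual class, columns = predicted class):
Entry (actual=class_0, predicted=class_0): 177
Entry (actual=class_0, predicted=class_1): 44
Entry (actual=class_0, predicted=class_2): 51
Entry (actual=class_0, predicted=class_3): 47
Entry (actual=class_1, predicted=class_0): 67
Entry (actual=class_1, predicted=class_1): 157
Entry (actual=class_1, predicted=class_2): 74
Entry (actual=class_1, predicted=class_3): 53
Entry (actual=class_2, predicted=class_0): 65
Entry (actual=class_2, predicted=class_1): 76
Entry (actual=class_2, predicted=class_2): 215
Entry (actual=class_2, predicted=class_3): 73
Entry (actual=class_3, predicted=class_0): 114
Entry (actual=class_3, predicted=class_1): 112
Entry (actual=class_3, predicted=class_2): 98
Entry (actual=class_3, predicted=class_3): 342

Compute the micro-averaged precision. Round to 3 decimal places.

Micro-averaging pools counts across classes: ΣTP=891, ΣFP=874, ΣFN=874.
Micro-precision = TP/(TP+FP) on pooled counts = 0.505 (equals overall accuracy in single-label multiclass).

0.505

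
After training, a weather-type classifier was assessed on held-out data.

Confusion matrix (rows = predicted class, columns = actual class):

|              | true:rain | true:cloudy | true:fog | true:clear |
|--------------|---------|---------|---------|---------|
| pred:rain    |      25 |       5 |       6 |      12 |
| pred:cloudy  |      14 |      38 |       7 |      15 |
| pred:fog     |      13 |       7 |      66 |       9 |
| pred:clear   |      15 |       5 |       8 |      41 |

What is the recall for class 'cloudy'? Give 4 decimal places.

0.6909

Take TP from the diagonal, FP from the rest of the 'cloudy' prediction marginal, FN from the rest of the 'cloudy' actual marginal.
recall = TP/(TP+FN).
cloudy: TP=38, FN=5+7+5=17 → 38/55 = 0.69091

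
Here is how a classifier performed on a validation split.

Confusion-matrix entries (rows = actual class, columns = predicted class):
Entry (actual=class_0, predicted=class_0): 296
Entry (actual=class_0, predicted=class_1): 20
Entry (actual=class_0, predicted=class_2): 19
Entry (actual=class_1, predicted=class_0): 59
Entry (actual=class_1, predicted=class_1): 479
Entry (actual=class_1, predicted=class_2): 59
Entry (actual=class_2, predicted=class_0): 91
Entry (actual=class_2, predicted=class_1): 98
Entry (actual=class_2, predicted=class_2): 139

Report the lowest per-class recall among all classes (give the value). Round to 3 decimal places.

0.424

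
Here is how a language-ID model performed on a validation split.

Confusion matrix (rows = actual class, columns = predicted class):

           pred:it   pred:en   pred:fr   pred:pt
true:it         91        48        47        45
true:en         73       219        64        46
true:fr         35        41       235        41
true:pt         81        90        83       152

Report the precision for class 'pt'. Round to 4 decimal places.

Treat 'pt' as positive and all other classes as negative.
precision = TP/(TP+FP).
pt: TP=152, FP=45+46+41=132 → 152/284 = 0.53521

0.5352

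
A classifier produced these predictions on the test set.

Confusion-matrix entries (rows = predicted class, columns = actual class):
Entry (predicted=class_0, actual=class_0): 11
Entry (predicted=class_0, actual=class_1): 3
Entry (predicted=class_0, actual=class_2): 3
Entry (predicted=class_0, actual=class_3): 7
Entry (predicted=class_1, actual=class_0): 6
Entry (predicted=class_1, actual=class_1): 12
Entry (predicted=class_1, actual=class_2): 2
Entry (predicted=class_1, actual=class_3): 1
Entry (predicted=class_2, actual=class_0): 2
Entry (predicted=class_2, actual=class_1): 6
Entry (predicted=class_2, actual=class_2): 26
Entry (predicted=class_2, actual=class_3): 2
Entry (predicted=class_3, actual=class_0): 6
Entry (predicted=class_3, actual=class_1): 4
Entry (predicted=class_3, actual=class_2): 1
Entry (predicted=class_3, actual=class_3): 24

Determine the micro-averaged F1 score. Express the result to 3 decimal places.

Micro-averaging pools counts across classes: ΣTP=73, ΣFP=43, ΣFN=43.
Micro-F1 score = 2·TP/(2·TP+FP+FN) on pooled counts = 0.629 (equals overall accuracy in single-label multiclass).

0.629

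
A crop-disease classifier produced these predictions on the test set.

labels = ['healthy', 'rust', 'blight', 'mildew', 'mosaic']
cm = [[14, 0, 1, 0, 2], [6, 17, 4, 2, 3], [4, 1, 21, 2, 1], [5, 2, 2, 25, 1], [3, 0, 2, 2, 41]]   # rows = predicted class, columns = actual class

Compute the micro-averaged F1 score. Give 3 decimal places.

0.733

Micro-averaging pools counts across classes: ΣTP=118, ΣFP=43, ΣFN=43.
Micro-F1 score = 2·TP/(2·TP+FP+FN) on pooled counts = 0.733 (equals overall accuracy in single-label multiclass).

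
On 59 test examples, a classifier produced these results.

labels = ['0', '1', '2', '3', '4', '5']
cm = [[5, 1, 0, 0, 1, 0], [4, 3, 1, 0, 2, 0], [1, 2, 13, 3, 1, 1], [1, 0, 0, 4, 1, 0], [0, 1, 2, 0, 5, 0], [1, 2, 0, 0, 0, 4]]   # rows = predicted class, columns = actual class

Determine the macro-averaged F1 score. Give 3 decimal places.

0.564

Per-class F1 score (2·TP/(2·TP+FP+FN)):
  0: TP=5, FP=1+0+0+1+0=2, FN=4+1+1+0+1=7 → 10/19 = 0.5263
  1: TP=3, FP=4+1+0+2+0=7, FN=1+2+0+1+2=6 → 6/19 = 0.3158
  2: TP=13, FP=1+2+3+1+1=8, FN=0+1+0+2+0=3 → 26/37 = 0.7027
  3: TP=4, FP=1+0+0+1+0=2, FN=0+0+3+0+0=3 → 8/13 = 0.6154
  4: TP=5, FP=0+1+2+0+0=3, FN=1+2+1+1+0=5 → 10/18 = 0.5556
  5: TP=4, FP=1+2+0+0+0=3, FN=0+0+1+0+0=1 → 8/12 = 0.6667
Macro-F1 score = mean = (0.5263 + 0.3158 + 0.7027 + 0.6154 + 0.5556 + 0.6667) / 6 = 0.564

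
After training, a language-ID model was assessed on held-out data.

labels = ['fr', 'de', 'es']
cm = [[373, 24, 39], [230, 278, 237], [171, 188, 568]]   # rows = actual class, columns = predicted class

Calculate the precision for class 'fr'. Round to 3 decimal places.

0.482

Treat 'fr' as positive and all other classes as negative.
precision = TP/(TP+FP).
fr: TP=373, FP=230+171=401 → 373/774 = 0.4819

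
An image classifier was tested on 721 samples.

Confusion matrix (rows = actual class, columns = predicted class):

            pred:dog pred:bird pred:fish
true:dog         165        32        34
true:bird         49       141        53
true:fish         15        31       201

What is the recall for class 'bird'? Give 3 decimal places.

0.580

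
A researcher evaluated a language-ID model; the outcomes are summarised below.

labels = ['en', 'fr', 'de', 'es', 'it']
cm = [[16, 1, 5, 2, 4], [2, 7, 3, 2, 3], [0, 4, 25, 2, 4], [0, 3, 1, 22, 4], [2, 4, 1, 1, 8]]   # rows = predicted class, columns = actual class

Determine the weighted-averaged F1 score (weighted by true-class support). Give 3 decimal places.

0.609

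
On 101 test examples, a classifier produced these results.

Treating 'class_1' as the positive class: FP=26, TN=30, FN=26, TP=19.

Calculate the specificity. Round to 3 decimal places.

Specificity = TN/(TN+FP) = 30/(30+26) = 0.536

0.536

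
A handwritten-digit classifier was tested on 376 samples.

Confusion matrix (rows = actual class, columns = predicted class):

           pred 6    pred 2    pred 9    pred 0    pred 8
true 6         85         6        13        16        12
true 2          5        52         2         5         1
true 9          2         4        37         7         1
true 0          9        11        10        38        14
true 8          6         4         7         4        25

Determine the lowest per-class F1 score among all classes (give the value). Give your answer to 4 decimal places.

0.5000

Per-class F1 score (2·TP/(2·TP+FP+FN)):
  6: TP=85, FP=5+2+9+6=22, FN=6+13+16+12=47 → 170/239 = 0.71130
  2: TP=52, FP=6+4+11+4=25, FN=5+2+5+1=13 → 104/142 = 0.73239
  9: TP=37, FP=13+2+10+7=32, FN=2+4+7+1=14 → 74/120 = 0.61667
  0: TP=38, FP=16+5+7+4=32, FN=9+11+10+14=44 → 76/152 = 0.50000
  8: TP=25, FP=12+1+1+14=28, FN=6+4+7+4=21 → 50/99 = 0.50505
Lowest is class '0' with F1 score = 0.5000.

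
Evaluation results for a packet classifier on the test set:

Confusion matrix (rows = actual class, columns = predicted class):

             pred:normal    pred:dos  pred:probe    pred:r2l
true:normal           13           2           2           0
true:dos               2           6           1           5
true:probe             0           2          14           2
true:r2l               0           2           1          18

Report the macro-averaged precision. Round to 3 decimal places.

0.716

Per-class precision (TP/(TP+FP)):
  normal: TP=13, FP=2+0+0=2 → 13/15 = 0.8667
  dos: TP=6, FP=2+2+2=6 → 6/12 = 0.5000
  probe: TP=14, FP=2+1+1=4 → 14/18 = 0.7778
  r2l: TP=18, FP=0+5+2=7 → 18/25 = 0.7200
Macro-precision = mean = (0.8667 + 0.5000 + 0.7778 + 0.7200) / 4 = 0.716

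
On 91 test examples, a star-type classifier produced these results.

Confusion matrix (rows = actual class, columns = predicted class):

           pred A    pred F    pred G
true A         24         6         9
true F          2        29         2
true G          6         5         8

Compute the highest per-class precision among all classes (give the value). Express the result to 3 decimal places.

0.750

Per-class precision (TP/(TP+FP)):
  A: TP=24, FP=2+6=8 → 24/32 = 0.7500
  F: TP=29, FP=6+5=11 → 29/40 = 0.7250
  G: TP=8, FP=9+2=11 → 8/19 = 0.4211
Highest is class 'A' with precision = 0.750.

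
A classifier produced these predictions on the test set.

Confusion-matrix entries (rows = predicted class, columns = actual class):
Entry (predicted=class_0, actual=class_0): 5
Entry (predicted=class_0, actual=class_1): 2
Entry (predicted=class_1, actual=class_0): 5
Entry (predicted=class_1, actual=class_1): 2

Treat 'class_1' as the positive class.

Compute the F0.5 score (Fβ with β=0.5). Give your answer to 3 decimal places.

Fβ = (1+β²)·TP / ((1+β²)·TP + β²·FN + FP), with β²=1/4
= 1.25·2 / (1.25·2 + 0.25·2 + 5) = 0.313

0.313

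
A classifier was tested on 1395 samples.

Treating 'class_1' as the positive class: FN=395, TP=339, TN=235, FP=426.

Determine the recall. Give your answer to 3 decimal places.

0.462

Recall = TP/(TP+FN) = 339/(339+395) = 339/734 = 0.462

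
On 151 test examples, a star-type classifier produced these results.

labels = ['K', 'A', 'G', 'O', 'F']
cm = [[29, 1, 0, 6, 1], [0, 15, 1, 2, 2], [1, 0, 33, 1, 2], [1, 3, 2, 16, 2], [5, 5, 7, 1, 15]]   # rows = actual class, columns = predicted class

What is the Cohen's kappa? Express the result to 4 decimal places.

Observed agreement pₒ = trace/N = 108/151 = 0.71523
Expected agreement pₑ = Σ (rowᵢ·colᵢ)/N² = (37·36 + 20·24 + 37·43 + 24·26 + 33·22)/151² = 0.20846
κ = (pₒ − pₑ)/(1 − pₑ) = (0.71523 − 0.20846)/(1 − 0.20846) = 0.6402

0.6402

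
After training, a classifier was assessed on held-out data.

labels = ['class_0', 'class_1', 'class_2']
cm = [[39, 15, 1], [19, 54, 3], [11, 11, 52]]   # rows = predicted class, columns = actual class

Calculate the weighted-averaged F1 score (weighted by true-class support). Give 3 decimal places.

0.700

Per-class F1 score (2·TP/(2·TP+FP+FN)):
  class_0: TP=39, FP=15+1=16, FN=19+11=30 → 78/124 = 0.6290
  class_1: TP=54, FP=19+3=22, FN=15+11=26 → 108/156 = 0.6923
  class_2: TP=52, FP=11+11=22, FN=1+3=4 → 104/130 = 0.8000
Weighted-F1 score = Σ (supportᵢ/N)·F1 scoreᵢ with N=205: (69/205)·0.6290 + (80/205)·0.6923 + (56/205)·0.8000 = 0.700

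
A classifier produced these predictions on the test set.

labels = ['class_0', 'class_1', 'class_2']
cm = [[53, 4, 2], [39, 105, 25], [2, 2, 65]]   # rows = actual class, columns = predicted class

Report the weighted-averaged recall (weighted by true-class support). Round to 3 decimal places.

0.751

Per-class recall (TP/(TP+FN)):
  class_0: TP=53, FN=4+2=6 → 53/59 = 0.8983
  class_1: TP=105, FN=39+25=64 → 105/169 = 0.6213
  class_2: TP=65, FN=2+2=4 → 65/69 = 0.9420
Weighted-recall = Σ (supportᵢ/N)·recallᵢ with N=297: (59/297)·0.8983 + (169/297)·0.6213 + (69/297)·0.9420 = 0.751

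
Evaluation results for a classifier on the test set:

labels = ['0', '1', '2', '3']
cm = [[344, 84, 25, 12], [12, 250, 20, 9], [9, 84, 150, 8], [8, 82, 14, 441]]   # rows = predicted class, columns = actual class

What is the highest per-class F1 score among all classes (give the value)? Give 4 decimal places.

0.8690

Per-class F1 score (2·TP/(2·TP+FP+FN)):
  0: TP=344, FP=84+25+12=121, FN=12+9+8=29 → 688/838 = 0.82100
  1: TP=250, FP=12+20+9=41, FN=84+84+82=250 → 500/791 = 0.63211
  2: TP=150, FP=9+84+8=101, FN=25+20+14=59 → 300/460 = 0.65217
  3: TP=441, FP=8+82+14=104, FN=12+9+8=29 → 882/1015 = 0.86897
Highest is class '3' with F1 score = 0.8690.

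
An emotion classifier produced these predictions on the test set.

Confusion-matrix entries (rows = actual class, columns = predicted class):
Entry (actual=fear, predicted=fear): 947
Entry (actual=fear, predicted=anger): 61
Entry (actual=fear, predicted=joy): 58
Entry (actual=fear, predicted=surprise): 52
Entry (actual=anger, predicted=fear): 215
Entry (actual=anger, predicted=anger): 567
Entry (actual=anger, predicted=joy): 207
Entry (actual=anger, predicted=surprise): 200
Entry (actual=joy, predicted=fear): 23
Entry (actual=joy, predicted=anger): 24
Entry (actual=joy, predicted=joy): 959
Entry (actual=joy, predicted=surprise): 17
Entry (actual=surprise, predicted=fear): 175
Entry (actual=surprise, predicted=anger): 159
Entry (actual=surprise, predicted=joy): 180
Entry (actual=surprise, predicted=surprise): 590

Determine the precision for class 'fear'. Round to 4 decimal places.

Treat 'fear' as positive and all other classes as negative.
precision = TP/(TP+FP).
fear: TP=947, FP=215+23+175=413 → 947/1360 = 0.69632

0.6963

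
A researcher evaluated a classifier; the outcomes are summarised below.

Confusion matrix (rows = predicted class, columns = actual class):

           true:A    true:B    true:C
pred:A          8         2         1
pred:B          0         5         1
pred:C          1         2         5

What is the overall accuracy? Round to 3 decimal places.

0.720

Accuracy = trace / total = (8+5+5=18) / 25 = 18/25 = 0.720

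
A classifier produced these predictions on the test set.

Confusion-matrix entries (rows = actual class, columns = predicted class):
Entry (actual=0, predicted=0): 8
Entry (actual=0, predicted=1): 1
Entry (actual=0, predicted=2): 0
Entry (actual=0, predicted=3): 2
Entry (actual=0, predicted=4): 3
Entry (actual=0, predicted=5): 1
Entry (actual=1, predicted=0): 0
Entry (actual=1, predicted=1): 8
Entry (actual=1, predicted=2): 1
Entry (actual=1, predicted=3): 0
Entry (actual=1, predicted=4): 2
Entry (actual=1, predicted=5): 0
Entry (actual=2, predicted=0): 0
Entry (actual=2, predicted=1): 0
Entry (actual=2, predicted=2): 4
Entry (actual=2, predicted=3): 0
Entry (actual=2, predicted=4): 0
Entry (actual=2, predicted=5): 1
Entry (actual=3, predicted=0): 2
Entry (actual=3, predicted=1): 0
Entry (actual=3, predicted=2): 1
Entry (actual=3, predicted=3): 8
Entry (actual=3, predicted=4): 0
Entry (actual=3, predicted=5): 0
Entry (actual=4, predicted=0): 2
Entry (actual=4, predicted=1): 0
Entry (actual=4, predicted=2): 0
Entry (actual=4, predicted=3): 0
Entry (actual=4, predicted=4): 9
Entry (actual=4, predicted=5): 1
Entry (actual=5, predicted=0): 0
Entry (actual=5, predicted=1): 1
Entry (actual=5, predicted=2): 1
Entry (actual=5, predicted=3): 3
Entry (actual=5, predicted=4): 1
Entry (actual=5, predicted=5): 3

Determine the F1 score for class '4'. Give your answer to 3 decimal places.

0.667

F1 score = 2·TP/(2·TP+FP+FN).
4: TP=9, FP=3+2+0+0+1=6, FN=2+0+0+0+1=3 → 18/27 = 0.6667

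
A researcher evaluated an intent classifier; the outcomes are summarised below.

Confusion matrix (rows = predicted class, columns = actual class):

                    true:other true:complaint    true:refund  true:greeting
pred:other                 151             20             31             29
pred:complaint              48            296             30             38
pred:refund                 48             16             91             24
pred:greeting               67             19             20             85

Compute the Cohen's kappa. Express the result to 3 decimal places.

Observed agreement pₒ = trace/N = 623/1013 = 0.6150
Expected agreement pₑ = Σ (rowᵢ·colᵢ)/N² = (314·231 + 351·412 + 172·179 + 176·191)/1013² = 0.2744
κ = (pₒ − pₑ)/(1 − pₑ) = (0.6150 − 0.2744)/(1 − 0.2744) = 0.469

0.469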